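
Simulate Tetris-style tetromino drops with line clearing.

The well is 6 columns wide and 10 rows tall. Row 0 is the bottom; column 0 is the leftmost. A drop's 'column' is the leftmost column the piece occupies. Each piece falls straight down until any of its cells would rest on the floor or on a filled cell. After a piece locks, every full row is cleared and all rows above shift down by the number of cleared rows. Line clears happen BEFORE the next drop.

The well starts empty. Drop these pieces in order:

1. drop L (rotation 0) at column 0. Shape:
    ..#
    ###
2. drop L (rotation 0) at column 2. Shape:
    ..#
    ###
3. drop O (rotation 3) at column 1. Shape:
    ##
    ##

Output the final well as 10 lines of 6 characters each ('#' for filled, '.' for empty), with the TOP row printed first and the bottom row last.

Answer: ......
......
......
......
......
.##...
.##.#.
..###.
..#...
###...

Derivation:
Drop 1: L rot0 at col 0 lands with bottom-row=0; cleared 0 line(s) (total 0); column heights now [1 1 2 0 0 0], max=2
Drop 2: L rot0 at col 2 lands with bottom-row=2; cleared 0 line(s) (total 0); column heights now [1 1 3 3 4 0], max=4
Drop 3: O rot3 at col 1 lands with bottom-row=3; cleared 0 line(s) (total 0); column heights now [1 5 5 3 4 0], max=5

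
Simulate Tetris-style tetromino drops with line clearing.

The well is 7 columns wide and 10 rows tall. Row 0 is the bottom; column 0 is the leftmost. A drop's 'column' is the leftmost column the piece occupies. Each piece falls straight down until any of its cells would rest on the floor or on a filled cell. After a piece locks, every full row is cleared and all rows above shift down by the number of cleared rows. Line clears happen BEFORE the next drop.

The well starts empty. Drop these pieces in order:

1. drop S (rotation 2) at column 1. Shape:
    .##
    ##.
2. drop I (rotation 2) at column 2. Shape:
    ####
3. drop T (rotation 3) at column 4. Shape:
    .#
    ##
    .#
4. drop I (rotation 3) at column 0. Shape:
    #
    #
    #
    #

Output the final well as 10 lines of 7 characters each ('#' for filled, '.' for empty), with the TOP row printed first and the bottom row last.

Drop 1: S rot2 at col 1 lands with bottom-row=0; cleared 0 line(s) (total 0); column heights now [0 1 2 2 0 0 0], max=2
Drop 2: I rot2 at col 2 lands with bottom-row=2; cleared 0 line(s) (total 0); column heights now [0 1 3 3 3 3 0], max=3
Drop 3: T rot3 at col 4 lands with bottom-row=3; cleared 0 line(s) (total 0); column heights now [0 1 3 3 5 6 0], max=6
Drop 4: I rot3 at col 0 lands with bottom-row=0; cleared 0 line(s) (total 0); column heights now [4 1 3 3 5 6 0], max=6

Answer: .......
.......
.......
.......
.....#.
....##.
#....#.
#.####.
#.##...
###....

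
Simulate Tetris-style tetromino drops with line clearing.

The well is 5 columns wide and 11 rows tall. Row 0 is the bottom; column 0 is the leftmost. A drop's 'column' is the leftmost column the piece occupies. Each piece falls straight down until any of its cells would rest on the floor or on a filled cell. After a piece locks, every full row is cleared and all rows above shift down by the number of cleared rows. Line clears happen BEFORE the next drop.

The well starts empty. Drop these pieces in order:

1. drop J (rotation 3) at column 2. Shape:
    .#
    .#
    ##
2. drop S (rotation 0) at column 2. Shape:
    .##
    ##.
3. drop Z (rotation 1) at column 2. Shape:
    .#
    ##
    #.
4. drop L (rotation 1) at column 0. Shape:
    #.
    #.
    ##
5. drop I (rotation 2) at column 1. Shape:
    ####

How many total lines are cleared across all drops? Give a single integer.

Drop 1: J rot3 at col 2 lands with bottom-row=0; cleared 0 line(s) (total 0); column heights now [0 0 1 3 0], max=3
Drop 2: S rot0 at col 2 lands with bottom-row=3; cleared 0 line(s) (total 0); column heights now [0 0 4 5 5], max=5
Drop 3: Z rot1 at col 2 lands with bottom-row=4; cleared 0 line(s) (total 0); column heights now [0 0 6 7 5], max=7
Drop 4: L rot1 at col 0 lands with bottom-row=0; cleared 0 line(s) (total 0); column heights now [3 1 6 7 5], max=7
Drop 5: I rot2 at col 1 lands with bottom-row=7; cleared 0 line(s) (total 0); column heights now [3 8 8 8 8], max=8

Answer: 0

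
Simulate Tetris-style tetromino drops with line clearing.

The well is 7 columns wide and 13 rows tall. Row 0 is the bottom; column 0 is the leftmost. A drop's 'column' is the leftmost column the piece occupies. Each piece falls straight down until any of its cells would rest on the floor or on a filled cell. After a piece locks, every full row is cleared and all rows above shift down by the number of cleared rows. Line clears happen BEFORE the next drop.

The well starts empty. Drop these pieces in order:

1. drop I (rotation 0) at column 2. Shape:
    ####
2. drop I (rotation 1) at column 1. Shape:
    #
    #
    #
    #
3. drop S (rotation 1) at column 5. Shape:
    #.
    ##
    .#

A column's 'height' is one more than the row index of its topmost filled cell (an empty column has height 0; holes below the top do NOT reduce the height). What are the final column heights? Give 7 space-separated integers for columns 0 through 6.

Answer: 0 4 1 1 1 3 2

Derivation:
Drop 1: I rot0 at col 2 lands with bottom-row=0; cleared 0 line(s) (total 0); column heights now [0 0 1 1 1 1 0], max=1
Drop 2: I rot1 at col 1 lands with bottom-row=0; cleared 0 line(s) (total 0); column heights now [0 4 1 1 1 1 0], max=4
Drop 3: S rot1 at col 5 lands with bottom-row=0; cleared 0 line(s) (total 0); column heights now [0 4 1 1 1 3 2], max=4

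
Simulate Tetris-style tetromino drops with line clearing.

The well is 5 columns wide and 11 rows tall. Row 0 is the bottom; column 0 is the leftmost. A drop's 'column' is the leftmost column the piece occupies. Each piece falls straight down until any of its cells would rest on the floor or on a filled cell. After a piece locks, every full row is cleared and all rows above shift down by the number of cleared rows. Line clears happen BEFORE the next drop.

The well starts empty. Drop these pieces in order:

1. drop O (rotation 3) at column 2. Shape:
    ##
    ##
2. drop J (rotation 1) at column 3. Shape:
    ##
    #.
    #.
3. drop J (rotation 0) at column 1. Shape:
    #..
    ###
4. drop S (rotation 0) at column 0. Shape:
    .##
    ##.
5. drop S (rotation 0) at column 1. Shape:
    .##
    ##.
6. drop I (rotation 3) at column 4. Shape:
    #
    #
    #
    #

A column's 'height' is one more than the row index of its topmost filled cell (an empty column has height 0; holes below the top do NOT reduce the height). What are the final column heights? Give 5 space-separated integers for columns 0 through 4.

Answer: 8 10 11 11 9

Derivation:
Drop 1: O rot3 at col 2 lands with bottom-row=0; cleared 0 line(s) (total 0); column heights now [0 0 2 2 0], max=2
Drop 2: J rot1 at col 3 lands with bottom-row=2; cleared 0 line(s) (total 0); column heights now [0 0 2 5 5], max=5
Drop 3: J rot0 at col 1 lands with bottom-row=5; cleared 0 line(s) (total 0); column heights now [0 7 6 6 5], max=7
Drop 4: S rot0 at col 0 lands with bottom-row=7; cleared 0 line(s) (total 0); column heights now [8 9 9 6 5], max=9
Drop 5: S rot0 at col 1 lands with bottom-row=9; cleared 0 line(s) (total 0); column heights now [8 10 11 11 5], max=11
Drop 6: I rot3 at col 4 lands with bottom-row=5; cleared 0 line(s) (total 0); column heights now [8 10 11 11 9], max=11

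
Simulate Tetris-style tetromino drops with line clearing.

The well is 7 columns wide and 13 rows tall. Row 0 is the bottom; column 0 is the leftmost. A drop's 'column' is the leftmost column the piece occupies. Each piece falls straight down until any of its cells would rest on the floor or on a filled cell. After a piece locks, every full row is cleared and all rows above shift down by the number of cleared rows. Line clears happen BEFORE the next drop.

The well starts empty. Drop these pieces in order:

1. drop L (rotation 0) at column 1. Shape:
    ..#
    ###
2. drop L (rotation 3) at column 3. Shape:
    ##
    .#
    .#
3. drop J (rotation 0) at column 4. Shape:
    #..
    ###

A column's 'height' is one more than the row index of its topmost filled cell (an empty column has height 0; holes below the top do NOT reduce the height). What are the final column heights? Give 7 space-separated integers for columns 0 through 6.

Drop 1: L rot0 at col 1 lands with bottom-row=0; cleared 0 line(s) (total 0); column heights now [0 1 1 2 0 0 0], max=2
Drop 2: L rot3 at col 3 lands with bottom-row=0; cleared 0 line(s) (total 0); column heights now [0 1 1 3 3 0 0], max=3
Drop 3: J rot0 at col 4 lands with bottom-row=3; cleared 0 line(s) (total 0); column heights now [0 1 1 3 5 4 4], max=5

Answer: 0 1 1 3 5 4 4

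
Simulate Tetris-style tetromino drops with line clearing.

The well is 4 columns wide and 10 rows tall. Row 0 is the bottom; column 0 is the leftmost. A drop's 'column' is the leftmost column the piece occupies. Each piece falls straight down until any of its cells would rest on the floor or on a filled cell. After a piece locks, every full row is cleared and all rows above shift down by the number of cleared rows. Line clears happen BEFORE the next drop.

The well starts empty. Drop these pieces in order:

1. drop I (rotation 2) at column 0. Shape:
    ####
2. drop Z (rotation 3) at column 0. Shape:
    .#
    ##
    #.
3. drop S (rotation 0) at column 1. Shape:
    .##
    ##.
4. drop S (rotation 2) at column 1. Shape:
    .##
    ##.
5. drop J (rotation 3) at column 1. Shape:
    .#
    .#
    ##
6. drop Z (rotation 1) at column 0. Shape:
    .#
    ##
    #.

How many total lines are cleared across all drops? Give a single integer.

Drop 1: I rot2 at col 0 lands with bottom-row=0; cleared 1 line(s) (total 1); column heights now [0 0 0 0], max=0
Drop 2: Z rot3 at col 0 lands with bottom-row=0; cleared 0 line(s) (total 1); column heights now [2 3 0 0], max=3
Drop 3: S rot0 at col 1 lands with bottom-row=3; cleared 0 line(s) (total 1); column heights now [2 4 5 5], max=5
Drop 4: S rot2 at col 1 lands with bottom-row=5; cleared 0 line(s) (total 1); column heights now [2 6 7 7], max=7
Drop 5: J rot3 at col 1 lands with bottom-row=7; cleared 0 line(s) (total 1); column heights now [2 8 10 7], max=10
Drop 6: Z rot1 at col 0 lands with bottom-row=7; cleared 0 line(s) (total 1); column heights now [9 10 10 7], max=10

Answer: 1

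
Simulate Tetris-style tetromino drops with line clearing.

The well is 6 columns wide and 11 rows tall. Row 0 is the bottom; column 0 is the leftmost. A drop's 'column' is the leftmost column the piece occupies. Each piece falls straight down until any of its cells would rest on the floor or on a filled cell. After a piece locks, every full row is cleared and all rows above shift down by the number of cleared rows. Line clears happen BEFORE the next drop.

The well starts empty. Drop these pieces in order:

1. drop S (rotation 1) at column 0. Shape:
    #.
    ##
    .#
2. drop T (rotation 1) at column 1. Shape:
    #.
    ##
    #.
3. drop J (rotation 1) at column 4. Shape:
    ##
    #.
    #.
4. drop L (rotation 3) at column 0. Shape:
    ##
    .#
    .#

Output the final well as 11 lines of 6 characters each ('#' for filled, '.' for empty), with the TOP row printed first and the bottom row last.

Answer: ......
......
......
##....
.#....
.#....
.#....
.##...
##..##
##..#.
.#..#.

Derivation:
Drop 1: S rot1 at col 0 lands with bottom-row=0; cleared 0 line(s) (total 0); column heights now [3 2 0 0 0 0], max=3
Drop 2: T rot1 at col 1 lands with bottom-row=2; cleared 0 line(s) (total 0); column heights now [3 5 4 0 0 0], max=5
Drop 3: J rot1 at col 4 lands with bottom-row=0; cleared 0 line(s) (total 0); column heights now [3 5 4 0 3 3], max=5
Drop 4: L rot3 at col 0 lands with bottom-row=5; cleared 0 line(s) (total 0); column heights now [8 8 4 0 3 3], max=8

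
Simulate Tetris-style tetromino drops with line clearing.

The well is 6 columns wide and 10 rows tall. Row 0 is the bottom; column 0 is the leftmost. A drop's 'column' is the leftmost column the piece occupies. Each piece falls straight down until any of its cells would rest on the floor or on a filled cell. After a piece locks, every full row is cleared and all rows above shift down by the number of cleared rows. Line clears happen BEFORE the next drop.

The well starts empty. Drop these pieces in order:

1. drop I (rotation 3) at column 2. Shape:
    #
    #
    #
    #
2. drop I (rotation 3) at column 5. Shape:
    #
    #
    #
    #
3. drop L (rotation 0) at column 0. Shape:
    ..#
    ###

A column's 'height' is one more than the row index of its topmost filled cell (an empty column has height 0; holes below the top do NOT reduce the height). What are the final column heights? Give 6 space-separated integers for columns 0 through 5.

Drop 1: I rot3 at col 2 lands with bottom-row=0; cleared 0 line(s) (total 0); column heights now [0 0 4 0 0 0], max=4
Drop 2: I rot3 at col 5 lands with bottom-row=0; cleared 0 line(s) (total 0); column heights now [0 0 4 0 0 4], max=4
Drop 3: L rot0 at col 0 lands with bottom-row=4; cleared 0 line(s) (total 0); column heights now [5 5 6 0 0 4], max=6

Answer: 5 5 6 0 0 4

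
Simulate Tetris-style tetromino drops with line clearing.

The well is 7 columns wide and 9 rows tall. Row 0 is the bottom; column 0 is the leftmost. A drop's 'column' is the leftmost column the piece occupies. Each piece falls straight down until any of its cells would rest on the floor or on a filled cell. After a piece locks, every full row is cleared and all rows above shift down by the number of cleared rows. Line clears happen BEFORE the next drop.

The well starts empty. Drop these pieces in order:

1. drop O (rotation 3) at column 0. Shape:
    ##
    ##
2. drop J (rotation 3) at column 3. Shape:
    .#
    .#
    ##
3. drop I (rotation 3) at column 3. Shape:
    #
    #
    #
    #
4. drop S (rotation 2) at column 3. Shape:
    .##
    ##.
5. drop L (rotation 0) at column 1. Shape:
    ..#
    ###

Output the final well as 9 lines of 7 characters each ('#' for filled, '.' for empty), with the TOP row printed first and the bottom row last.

Drop 1: O rot3 at col 0 lands with bottom-row=0; cleared 0 line(s) (total 0); column heights now [2 2 0 0 0 0 0], max=2
Drop 2: J rot3 at col 3 lands with bottom-row=0; cleared 0 line(s) (total 0); column heights now [2 2 0 1 3 0 0], max=3
Drop 3: I rot3 at col 3 lands with bottom-row=1; cleared 0 line(s) (total 0); column heights now [2 2 0 5 3 0 0], max=5
Drop 4: S rot2 at col 3 lands with bottom-row=5; cleared 0 line(s) (total 0); column heights now [2 2 0 6 7 7 0], max=7
Drop 5: L rot0 at col 1 lands with bottom-row=6; cleared 0 line(s) (total 0); column heights now [2 7 7 8 7 7 0], max=8

Answer: .......
...#...
.#####.
...##..
...#...
...#...
...##..
##.##..
##.##..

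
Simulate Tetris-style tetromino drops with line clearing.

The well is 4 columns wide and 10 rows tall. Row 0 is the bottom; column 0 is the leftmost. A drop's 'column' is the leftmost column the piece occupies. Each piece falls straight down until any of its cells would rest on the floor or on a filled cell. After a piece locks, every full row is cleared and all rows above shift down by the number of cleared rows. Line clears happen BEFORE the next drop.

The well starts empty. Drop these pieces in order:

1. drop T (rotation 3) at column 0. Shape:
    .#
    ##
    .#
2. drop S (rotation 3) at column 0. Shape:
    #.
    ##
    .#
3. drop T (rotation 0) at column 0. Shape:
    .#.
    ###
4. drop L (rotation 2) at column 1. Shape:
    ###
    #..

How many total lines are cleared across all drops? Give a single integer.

Drop 1: T rot3 at col 0 lands with bottom-row=0; cleared 0 line(s) (total 0); column heights now [2 3 0 0], max=3
Drop 2: S rot3 at col 0 lands with bottom-row=3; cleared 0 line(s) (total 0); column heights now [6 5 0 0], max=6
Drop 3: T rot0 at col 0 lands with bottom-row=6; cleared 0 line(s) (total 0); column heights now [7 8 7 0], max=8
Drop 4: L rot2 at col 1 lands with bottom-row=8; cleared 0 line(s) (total 0); column heights now [7 10 10 10], max=10

Answer: 0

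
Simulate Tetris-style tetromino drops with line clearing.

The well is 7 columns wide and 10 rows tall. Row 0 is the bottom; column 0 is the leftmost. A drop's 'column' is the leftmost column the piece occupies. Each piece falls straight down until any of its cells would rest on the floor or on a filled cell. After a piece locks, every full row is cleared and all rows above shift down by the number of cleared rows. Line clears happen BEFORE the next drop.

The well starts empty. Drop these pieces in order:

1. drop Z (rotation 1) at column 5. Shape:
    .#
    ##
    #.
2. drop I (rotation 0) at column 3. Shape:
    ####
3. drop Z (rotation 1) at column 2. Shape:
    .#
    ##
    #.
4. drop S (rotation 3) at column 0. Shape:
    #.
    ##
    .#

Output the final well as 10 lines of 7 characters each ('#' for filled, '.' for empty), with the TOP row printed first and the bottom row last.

Drop 1: Z rot1 at col 5 lands with bottom-row=0; cleared 0 line(s) (total 0); column heights now [0 0 0 0 0 2 3], max=3
Drop 2: I rot0 at col 3 lands with bottom-row=3; cleared 0 line(s) (total 0); column heights now [0 0 0 4 4 4 4], max=4
Drop 3: Z rot1 at col 2 lands with bottom-row=3; cleared 0 line(s) (total 0); column heights now [0 0 5 6 4 4 4], max=6
Drop 4: S rot3 at col 0 lands with bottom-row=0; cleared 0 line(s) (total 0); column heights now [3 2 5 6 4 4 4], max=6

Answer: .......
.......
.......
.......
...#...
..##...
..#####
#.....#
##...##
.#...#.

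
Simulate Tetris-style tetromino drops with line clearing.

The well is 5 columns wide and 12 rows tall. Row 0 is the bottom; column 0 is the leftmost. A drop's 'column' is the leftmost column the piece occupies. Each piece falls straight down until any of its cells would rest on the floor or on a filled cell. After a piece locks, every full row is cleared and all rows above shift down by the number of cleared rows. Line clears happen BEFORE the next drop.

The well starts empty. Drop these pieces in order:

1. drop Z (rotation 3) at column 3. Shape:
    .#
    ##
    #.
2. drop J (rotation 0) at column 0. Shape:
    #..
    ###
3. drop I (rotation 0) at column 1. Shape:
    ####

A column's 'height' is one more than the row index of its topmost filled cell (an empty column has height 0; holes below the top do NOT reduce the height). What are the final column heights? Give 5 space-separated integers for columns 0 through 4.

Answer: 2 4 4 4 4

Derivation:
Drop 1: Z rot3 at col 3 lands with bottom-row=0; cleared 0 line(s) (total 0); column heights now [0 0 0 2 3], max=3
Drop 2: J rot0 at col 0 lands with bottom-row=0; cleared 0 line(s) (total 0); column heights now [2 1 1 2 3], max=3
Drop 3: I rot0 at col 1 lands with bottom-row=3; cleared 0 line(s) (total 0); column heights now [2 4 4 4 4], max=4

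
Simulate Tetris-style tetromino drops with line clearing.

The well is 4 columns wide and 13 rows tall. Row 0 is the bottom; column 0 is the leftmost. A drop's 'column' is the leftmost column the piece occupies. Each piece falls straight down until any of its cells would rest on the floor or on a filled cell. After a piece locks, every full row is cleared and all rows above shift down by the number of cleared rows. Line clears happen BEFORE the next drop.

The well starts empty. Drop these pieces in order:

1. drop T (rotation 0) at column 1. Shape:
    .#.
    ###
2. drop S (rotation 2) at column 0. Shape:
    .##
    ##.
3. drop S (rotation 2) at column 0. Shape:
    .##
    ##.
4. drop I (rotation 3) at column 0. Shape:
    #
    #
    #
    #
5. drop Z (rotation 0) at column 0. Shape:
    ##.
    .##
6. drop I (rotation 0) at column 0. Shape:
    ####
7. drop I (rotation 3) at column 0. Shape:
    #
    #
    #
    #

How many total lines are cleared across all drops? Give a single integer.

Answer: 1

Derivation:
Drop 1: T rot0 at col 1 lands with bottom-row=0; cleared 0 line(s) (total 0); column heights now [0 1 2 1], max=2
Drop 2: S rot2 at col 0 lands with bottom-row=1; cleared 0 line(s) (total 0); column heights now [2 3 3 1], max=3
Drop 3: S rot2 at col 0 lands with bottom-row=3; cleared 0 line(s) (total 0); column heights now [4 5 5 1], max=5
Drop 4: I rot3 at col 0 lands with bottom-row=4; cleared 0 line(s) (total 0); column heights now [8 5 5 1], max=8
Drop 5: Z rot0 at col 0 lands with bottom-row=7; cleared 0 line(s) (total 0); column heights now [9 9 8 1], max=9
Drop 6: I rot0 at col 0 lands with bottom-row=9; cleared 1 line(s) (total 1); column heights now [9 9 8 1], max=9
Drop 7: I rot3 at col 0 lands with bottom-row=9; cleared 0 line(s) (total 1); column heights now [13 9 8 1], max=13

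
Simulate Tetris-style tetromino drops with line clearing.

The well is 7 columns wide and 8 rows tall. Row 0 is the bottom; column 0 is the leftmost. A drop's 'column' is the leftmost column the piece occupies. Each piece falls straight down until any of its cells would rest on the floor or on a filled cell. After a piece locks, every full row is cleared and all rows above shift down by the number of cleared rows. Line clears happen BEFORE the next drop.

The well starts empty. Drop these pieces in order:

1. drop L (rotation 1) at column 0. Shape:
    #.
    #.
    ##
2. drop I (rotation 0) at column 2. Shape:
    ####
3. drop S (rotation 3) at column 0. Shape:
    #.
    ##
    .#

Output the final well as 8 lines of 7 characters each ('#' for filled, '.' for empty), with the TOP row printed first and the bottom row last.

Answer: .......
.......
.......
#......
##.....
##.....
#......
######.

Derivation:
Drop 1: L rot1 at col 0 lands with bottom-row=0; cleared 0 line(s) (total 0); column heights now [3 1 0 0 0 0 0], max=3
Drop 2: I rot0 at col 2 lands with bottom-row=0; cleared 0 line(s) (total 0); column heights now [3 1 1 1 1 1 0], max=3
Drop 3: S rot3 at col 0 lands with bottom-row=2; cleared 0 line(s) (total 0); column heights now [5 4 1 1 1 1 0], max=5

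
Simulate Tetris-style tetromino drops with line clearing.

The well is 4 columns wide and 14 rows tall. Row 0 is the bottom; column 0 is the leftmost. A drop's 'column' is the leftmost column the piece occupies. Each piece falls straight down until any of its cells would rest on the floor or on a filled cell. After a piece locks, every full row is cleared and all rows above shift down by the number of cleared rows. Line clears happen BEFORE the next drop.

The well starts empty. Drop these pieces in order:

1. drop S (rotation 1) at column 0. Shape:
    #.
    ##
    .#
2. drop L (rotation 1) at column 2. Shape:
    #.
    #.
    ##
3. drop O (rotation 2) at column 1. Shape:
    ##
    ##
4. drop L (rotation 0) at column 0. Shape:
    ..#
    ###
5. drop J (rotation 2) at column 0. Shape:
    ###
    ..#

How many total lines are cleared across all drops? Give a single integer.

Answer: 0

Derivation:
Drop 1: S rot1 at col 0 lands with bottom-row=0; cleared 0 line(s) (total 0); column heights now [3 2 0 0], max=3
Drop 2: L rot1 at col 2 lands with bottom-row=0; cleared 0 line(s) (total 0); column heights now [3 2 3 1], max=3
Drop 3: O rot2 at col 1 lands with bottom-row=3; cleared 0 line(s) (total 0); column heights now [3 5 5 1], max=5
Drop 4: L rot0 at col 0 lands with bottom-row=5; cleared 0 line(s) (total 0); column heights now [6 6 7 1], max=7
Drop 5: J rot2 at col 0 lands with bottom-row=7; cleared 0 line(s) (total 0); column heights now [9 9 9 1], max=9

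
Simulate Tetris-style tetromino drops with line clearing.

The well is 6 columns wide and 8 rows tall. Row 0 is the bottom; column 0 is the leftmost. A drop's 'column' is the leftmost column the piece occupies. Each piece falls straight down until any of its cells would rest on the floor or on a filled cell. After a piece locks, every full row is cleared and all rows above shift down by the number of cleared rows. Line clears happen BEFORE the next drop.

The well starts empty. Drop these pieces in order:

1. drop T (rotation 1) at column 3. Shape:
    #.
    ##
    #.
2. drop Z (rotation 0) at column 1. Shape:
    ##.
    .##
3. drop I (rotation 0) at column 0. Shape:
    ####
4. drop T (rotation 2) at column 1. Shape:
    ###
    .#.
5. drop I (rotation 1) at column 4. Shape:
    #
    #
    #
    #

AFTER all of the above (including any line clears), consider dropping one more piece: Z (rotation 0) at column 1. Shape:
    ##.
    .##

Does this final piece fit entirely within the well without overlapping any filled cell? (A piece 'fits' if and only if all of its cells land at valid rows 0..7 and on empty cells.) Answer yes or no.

Drop 1: T rot1 at col 3 lands with bottom-row=0; cleared 0 line(s) (total 0); column heights now [0 0 0 3 2 0], max=3
Drop 2: Z rot0 at col 1 lands with bottom-row=3; cleared 0 line(s) (total 0); column heights now [0 5 5 4 2 0], max=5
Drop 3: I rot0 at col 0 lands with bottom-row=5; cleared 0 line(s) (total 0); column heights now [6 6 6 6 2 0], max=6
Drop 4: T rot2 at col 1 lands with bottom-row=6; cleared 0 line(s) (total 0); column heights now [6 8 8 8 2 0], max=8
Drop 5: I rot1 at col 4 lands with bottom-row=2; cleared 0 line(s) (total 0); column heights now [6 8 8 8 6 0], max=8
Test piece Z rot0 at col 1 (width 3): heights before test = [6 8 8 8 6 0]; fits = False

Answer: no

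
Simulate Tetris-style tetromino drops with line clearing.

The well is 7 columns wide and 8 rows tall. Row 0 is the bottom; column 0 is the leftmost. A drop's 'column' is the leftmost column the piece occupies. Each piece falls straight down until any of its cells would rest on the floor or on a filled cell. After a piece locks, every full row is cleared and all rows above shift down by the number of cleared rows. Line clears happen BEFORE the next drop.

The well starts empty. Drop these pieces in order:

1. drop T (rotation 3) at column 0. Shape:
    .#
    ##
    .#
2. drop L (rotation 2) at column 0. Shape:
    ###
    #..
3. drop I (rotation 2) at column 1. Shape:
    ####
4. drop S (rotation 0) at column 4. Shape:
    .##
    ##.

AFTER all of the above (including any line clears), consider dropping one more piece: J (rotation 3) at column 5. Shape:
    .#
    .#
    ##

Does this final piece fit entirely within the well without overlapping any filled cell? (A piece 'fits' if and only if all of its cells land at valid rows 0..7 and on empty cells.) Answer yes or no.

Drop 1: T rot3 at col 0 lands with bottom-row=0; cleared 0 line(s) (total 0); column heights now [2 3 0 0 0 0 0], max=3
Drop 2: L rot2 at col 0 lands with bottom-row=2; cleared 0 line(s) (total 0); column heights now [4 4 4 0 0 0 0], max=4
Drop 3: I rot2 at col 1 lands with bottom-row=4; cleared 0 line(s) (total 0); column heights now [4 5 5 5 5 0 0], max=5
Drop 4: S rot0 at col 4 lands with bottom-row=5; cleared 0 line(s) (total 0); column heights now [4 5 5 5 6 7 7], max=7
Test piece J rot3 at col 5 (width 2): heights before test = [4 5 5 5 6 7 7]; fits = False

Answer: no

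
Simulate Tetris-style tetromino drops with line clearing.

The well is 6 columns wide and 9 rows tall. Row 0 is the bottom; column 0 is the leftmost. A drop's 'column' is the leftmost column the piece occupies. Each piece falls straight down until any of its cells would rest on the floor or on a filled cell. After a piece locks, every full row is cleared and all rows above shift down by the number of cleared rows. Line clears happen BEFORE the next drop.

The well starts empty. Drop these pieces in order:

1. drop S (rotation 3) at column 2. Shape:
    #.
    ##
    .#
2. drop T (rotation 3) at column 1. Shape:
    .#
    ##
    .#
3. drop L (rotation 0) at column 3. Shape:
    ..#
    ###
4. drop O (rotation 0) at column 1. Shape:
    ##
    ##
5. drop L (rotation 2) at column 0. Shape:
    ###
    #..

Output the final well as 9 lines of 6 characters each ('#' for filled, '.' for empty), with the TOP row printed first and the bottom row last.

Drop 1: S rot3 at col 2 lands with bottom-row=0; cleared 0 line(s) (total 0); column heights now [0 0 3 2 0 0], max=3
Drop 2: T rot3 at col 1 lands with bottom-row=3; cleared 0 line(s) (total 0); column heights now [0 5 6 2 0 0], max=6
Drop 3: L rot0 at col 3 lands with bottom-row=2; cleared 0 line(s) (total 0); column heights now [0 5 6 3 3 4], max=6
Drop 4: O rot0 at col 1 lands with bottom-row=6; cleared 0 line(s) (total 0); column heights now [0 8 8 3 3 4], max=8
Drop 5: L rot2 at col 0 lands with bottom-row=7; cleared 0 line(s) (total 0); column heights now [9 9 9 3 3 4], max=9

Answer: ###...
###...
.##...
..#...
.##...
..#..#
..####
..##..
...#..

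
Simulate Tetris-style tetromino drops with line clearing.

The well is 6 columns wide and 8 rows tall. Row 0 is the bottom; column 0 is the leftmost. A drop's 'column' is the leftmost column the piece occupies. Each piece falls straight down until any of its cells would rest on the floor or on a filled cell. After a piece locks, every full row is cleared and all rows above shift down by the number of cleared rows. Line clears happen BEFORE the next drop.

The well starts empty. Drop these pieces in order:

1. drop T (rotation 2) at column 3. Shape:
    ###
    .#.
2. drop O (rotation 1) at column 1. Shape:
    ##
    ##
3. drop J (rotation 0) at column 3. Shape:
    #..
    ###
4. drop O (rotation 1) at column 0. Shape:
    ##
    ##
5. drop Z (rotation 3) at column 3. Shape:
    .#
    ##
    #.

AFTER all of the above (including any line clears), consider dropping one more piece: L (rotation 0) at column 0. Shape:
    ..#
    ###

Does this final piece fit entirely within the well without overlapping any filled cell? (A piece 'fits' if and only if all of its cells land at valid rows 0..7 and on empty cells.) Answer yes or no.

Answer: yes

Derivation:
Drop 1: T rot2 at col 3 lands with bottom-row=0; cleared 0 line(s) (total 0); column heights now [0 0 0 2 2 2], max=2
Drop 2: O rot1 at col 1 lands with bottom-row=0; cleared 0 line(s) (total 0); column heights now [0 2 2 2 2 2], max=2
Drop 3: J rot0 at col 3 lands with bottom-row=2; cleared 0 line(s) (total 0); column heights now [0 2 2 4 3 3], max=4
Drop 4: O rot1 at col 0 lands with bottom-row=2; cleared 0 line(s) (total 0); column heights now [4 4 2 4 3 3], max=4
Drop 5: Z rot3 at col 3 lands with bottom-row=4; cleared 0 line(s) (total 0); column heights now [4 4 2 6 7 3], max=7
Test piece L rot0 at col 0 (width 3): heights before test = [4 4 2 6 7 3]; fits = True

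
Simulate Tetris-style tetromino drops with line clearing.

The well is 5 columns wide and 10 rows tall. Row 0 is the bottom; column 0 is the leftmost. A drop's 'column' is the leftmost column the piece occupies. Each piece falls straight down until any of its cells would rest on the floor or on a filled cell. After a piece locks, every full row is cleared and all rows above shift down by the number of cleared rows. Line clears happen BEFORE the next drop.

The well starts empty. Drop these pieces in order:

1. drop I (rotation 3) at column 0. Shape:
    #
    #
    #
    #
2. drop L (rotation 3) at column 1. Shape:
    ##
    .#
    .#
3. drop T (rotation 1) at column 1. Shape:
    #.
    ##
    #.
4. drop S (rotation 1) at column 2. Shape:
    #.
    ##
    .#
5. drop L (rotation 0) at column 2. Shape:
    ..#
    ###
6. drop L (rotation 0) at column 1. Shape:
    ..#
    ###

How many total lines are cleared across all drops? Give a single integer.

Answer: 0

Derivation:
Drop 1: I rot3 at col 0 lands with bottom-row=0; cleared 0 line(s) (total 0); column heights now [4 0 0 0 0], max=4
Drop 2: L rot3 at col 1 lands with bottom-row=0; cleared 0 line(s) (total 0); column heights now [4 3 3 0 0], max=4
Drop 3: T rot1 at col 1 lands with bottom-row=3; cleared 0 line(s) (total 0); column heights now [4 6 5 0 0], max=6
Drop 4: S rot1 at col 2 lands with bottom-row=4; cleared 0 line(s) (total 0); column heights now [4 6 7 6 0], max=7
Drop 5: L rot0 at col 2 lands with bottom-row=7; cleared 0 line(s) (total 0); column heights now [4 6 8 8 9], max=9
Drop 6: L rot0 at col 1 lands with bottom-row=8; cleared 0 line(s) (total 0); column heights now [4 9 9 10 9], max=10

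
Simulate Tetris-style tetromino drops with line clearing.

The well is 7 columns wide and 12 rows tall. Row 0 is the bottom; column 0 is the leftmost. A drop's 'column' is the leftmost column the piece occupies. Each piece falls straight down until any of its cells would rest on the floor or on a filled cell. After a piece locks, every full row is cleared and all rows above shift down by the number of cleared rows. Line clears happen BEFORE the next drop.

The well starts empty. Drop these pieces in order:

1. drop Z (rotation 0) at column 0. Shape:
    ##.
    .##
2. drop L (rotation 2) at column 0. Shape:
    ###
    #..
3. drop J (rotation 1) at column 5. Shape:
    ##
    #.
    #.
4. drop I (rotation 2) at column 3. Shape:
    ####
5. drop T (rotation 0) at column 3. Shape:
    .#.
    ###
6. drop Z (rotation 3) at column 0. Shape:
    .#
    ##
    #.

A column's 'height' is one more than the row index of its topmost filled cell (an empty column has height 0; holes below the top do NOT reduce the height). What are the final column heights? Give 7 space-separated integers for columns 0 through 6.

Drop 1: Z rot0 at col 0 lands with bottom-row=0; cleared 0 line(s) (total 0); column heights now [2 2 1 0 0 0 0], max=2
Drop 2: L rot2 at col 0 lands with bottom-row=2; cleared 0 line(s) (total 0); column heights now [4 4 4 0 0 0 0], max=4
Drop 3: J rot1 at col 5 lands with bottom-row=0; cleared 0 line(s) (total 0); column heights now [4 4 4 0 0 3 3], max=4
Drop 4: I rot2 at col 3 lands with bottom-row=3; cleared 1 line(s) (total 1); column heights now [3 2 1 0 0 3 3], max=3
Drop 5: T rot0 at col 3 lands with bottom-row=3; cleared 0 line(s) (total 1); column heights now [3 2 1 4 5 4 3], max=5
Drop 6: Z rot3 at col 0 lands with bottom-row=3; cleared 0 line(s) (total 1); column heights now [5 6 1 4 5 4 3], max=6

Answer: 5 6 1 4 5 4 3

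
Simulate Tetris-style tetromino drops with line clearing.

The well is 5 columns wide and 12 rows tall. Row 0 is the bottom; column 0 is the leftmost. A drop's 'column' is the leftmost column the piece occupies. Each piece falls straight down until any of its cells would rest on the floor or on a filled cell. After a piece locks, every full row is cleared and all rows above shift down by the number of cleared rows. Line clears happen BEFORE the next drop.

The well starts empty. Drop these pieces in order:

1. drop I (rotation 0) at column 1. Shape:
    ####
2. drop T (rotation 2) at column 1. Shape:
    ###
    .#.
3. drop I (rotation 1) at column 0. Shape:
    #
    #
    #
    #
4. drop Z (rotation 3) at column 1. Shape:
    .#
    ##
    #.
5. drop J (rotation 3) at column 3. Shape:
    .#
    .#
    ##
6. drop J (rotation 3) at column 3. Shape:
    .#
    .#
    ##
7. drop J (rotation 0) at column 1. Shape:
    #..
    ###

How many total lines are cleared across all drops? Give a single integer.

Drop 1: I rot0 at col 1 lands with bottom-row=0; cleared 0 line(s) (total 0); column heights now [0 1 1 1 1], max=1
Drop 2: T rot2 at col 1 lands with bottom-row=1; cleared 0 line(s) (total 0); column heights now [0 3 3 3 1], max=3
Drop 3: I rot1 at col 0 lands with bottom-row=0; cleared 1 line(s) (total 1); column heights now [3 2 2 2 0], max=3
Drop 4: Z rot3 at col 1 lands with bottom-row=2; cleared 0 line(s) (total 1); column heights now [3 4 5 2 0], max=5
Drop 5: J rot3 at col 3 lands with bottom-row=2; cleared 0 line(s) (total 1); column heights now [3 4 5 3 5], max=5
Drop 6: J rot3 at col 3 lands with bottom-row=5; cleared 0 line(s) (total 1); column heights now [3 4 5 6 8], max=8
Drop 7: J rot0 at col 1 lands with bottom-row=6; cleared 0 line(s) (total 1); column heights now [3 8 7 7 8], max=8

Answer: 1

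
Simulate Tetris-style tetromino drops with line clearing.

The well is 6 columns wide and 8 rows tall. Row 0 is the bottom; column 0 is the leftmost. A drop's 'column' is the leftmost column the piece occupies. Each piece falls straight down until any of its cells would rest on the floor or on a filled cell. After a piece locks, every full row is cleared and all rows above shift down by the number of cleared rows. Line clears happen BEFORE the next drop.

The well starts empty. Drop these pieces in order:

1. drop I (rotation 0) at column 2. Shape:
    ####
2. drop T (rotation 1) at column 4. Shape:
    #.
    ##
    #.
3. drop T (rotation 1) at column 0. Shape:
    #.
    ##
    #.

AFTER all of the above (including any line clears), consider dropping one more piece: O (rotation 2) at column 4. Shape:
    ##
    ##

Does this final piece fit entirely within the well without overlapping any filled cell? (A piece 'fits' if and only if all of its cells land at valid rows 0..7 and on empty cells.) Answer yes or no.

Answer: yes

Derivation:
Drop 1: I rot0 at col 2 lands with bottom-row=0; cleared 0 line(s) (total 0); column heights now [0 0 1 1 1 1], max=1
Drop 2: T rot1 at col 4 lands with bottom-row=1; cleared 0 line(s) (total 0); column heights now [0 0 1 1 4 3], max=4
Drop 3: T rot1 at col 0 lands with bottom-row=0; cleared 0 line(s) (total 0); column heights now [3 2 1 1 4 3], max=4
Test piece O rot2 at col 4 (width 2): heights before test = [3 2 1 1 4 3]; fits = True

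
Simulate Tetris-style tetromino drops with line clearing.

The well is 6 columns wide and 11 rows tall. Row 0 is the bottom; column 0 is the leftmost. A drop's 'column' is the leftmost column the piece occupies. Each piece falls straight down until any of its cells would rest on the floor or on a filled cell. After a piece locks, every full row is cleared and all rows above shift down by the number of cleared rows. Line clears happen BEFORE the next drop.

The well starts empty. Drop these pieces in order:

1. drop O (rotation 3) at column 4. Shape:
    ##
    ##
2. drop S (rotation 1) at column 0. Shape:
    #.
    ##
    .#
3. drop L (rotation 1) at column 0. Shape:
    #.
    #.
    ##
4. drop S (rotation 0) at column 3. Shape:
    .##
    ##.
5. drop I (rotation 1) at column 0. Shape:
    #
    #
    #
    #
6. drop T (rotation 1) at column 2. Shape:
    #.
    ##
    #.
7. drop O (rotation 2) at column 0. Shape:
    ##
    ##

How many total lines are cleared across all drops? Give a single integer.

Answer: 1

Derivation:
Drop 1: O rot3 at col 4 lands with bottom-row=0; cleared 0 line(s) (total 0); column heights now [0 0 0 0 2 2], max=2
Drop 2: S rot1 at col 0 lands with bottom-row=0; cleared 0 line(s) (total 0); column heights now [3 2 0 0 2 2], max=3
Drop 3: L rot1 at col 0 lands with bottom-row=3; cleared 0 line(s) (total 0); column heights now [6 4 0 0 2 2], max=6
Drop 4: S rot0 at col 3 lands with bottom-row=2; cleared 0 line(s) (total 0); column heights now [6 4 0 3 4 4], max=6
Drop 5: I rot1 at col 0 lands with bottom-row=6; cleared 0 line(s) (total 0); column heights now [10 4 0 3 4 4], max=10
Drop 6: T rot1 at col 2 lands with bottom-row=2; cleared 1 line(s) (total 1); column heights now [9 2 4 3 3 2], max=9
Drop 7: O rot2 at col 0 lands with bottom-row=9; cleared 0 line(s) (total 1); column heights now [11 11 4 3 3 2], max=11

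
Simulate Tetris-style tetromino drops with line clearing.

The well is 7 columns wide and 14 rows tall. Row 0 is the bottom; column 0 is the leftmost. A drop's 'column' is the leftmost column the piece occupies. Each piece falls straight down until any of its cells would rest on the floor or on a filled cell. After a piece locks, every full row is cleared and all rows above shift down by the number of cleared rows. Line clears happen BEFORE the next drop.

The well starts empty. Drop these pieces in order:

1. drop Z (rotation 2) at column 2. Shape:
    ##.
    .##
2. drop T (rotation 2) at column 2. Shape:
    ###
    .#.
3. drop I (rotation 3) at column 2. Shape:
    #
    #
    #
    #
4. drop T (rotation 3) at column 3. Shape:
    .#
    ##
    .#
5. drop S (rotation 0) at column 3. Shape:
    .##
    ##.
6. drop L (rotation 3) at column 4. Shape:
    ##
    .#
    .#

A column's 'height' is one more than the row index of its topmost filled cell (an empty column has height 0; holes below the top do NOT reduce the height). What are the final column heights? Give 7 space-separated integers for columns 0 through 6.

Drop 1: Z rot2 at col 2 lands with bottom-row=0; cleared 0 line(s) (total 0); column heights now [0 0 2 2 1 0 0], max=2
Drop 2: T rot2 at col 2 lands with bottom-row=2; cleared 0 line(s) (total 0); column heights now [0 0 4 4 4 0 0], max=4
Drop 3: I rot3 at col 2 lands with bottom-row=4; cleared 0 line(s) (total 0); column heights now [0 0 8 4 4 0 0], max=8
Drop 4: T rot3 at col 3 lands with bottom-row=4; cleared 0 line(s) (total 0); column heights now [0 0 8 6 7 0 0], max=8
Drop 5: S rot0 at col 3 lands with bottom-row=7; cleared 0 line(s) (total 0); column heights now [0 0 8 8 9 9 0], max=9
Drop 6: L rot3 at col 4 lands with bottom-row=9; cleared 0 line(s) (total 0); column heights now [0 0 8 8 12 12 0], max=12

Answer: 0 0 8 8 12 12 0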